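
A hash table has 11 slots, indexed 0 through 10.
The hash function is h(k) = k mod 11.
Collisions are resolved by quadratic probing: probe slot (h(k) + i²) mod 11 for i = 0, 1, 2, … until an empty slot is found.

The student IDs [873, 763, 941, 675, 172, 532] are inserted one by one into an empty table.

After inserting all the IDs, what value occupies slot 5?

763

873: h=4 -> slot 4
763: h=4, probe 4,5 -> slot 5
941: h=6 -> slot 6
675: h=4, probe 4,5,8 -> slot 8
172: h=7 -> slot 7
532: h=4, probe 4,5,8,2 -> slot 2
Table: [., ., 532, ., 873, 763, 941, 172, 675, ., .]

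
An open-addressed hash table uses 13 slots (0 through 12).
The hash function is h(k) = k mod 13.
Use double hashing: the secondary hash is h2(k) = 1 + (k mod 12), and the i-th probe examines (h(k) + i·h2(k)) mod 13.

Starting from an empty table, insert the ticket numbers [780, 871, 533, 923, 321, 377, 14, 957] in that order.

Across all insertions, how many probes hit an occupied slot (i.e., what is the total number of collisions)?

Insert 780: h=0, slot 0 empty -> index 0.
Insert 871: h=0, h2=8, slot 0 occupied -> index 8.
Insert 533: h=0, h2=6, slot 0 occupied -> index 6.
Insert 923: h=0, h2=12, slot 0 occupied -> index 12.
Insert 321: h=9, slot 9 empty -> index 9.
Insert 377: h=0, h2=6, slots 0,6,12 occupied -> index 5.
Insert 14: h=1, slot 1 empty -> index 1.
Insert 957: h=8, h2=10, slots 8,5 occupied -> index 2.
Table: [780, 14, 957, ∅, ∅, 377, 533, ∅, 871, 321, ∅, ∅, 923]

8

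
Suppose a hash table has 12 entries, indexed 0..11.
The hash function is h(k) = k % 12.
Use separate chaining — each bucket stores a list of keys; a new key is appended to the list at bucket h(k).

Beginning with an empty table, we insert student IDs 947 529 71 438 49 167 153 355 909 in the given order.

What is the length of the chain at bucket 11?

947 -> bucket 11
529 -> bucket 1
71 -> bucket 11 (collision)
438 -> bucket 6
49 -> bucket 1 (collision)
167 -> bucket 11 (collision)
153 -> bucket 9
355 -> bucket 7
909 -> bucket 9 (collision)
Final buckets:
0: _
1: 529 -> 49
2: _
3: _
4: _
5: _
6: 438
7: 355
8: _
9: 153 -> 909
10: _
11: 947 -> 71 -> 167

3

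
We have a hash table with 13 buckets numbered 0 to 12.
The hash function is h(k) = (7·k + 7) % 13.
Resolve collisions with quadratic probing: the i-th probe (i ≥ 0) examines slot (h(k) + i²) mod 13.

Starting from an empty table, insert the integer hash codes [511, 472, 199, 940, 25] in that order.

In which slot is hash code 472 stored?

511 hashes to 9; slot 9 is free => place at 9.
472 hashes to 9; 9 taken => place at 10.
199 hashes to 9; 9,10 taken => place at 0.
940 hashes to 9; 9,10,0 taken => place at 5.
25 hashes to 0; 0 taken => place at 1.
Table: [199, 25, -, -, -, 940, -, -, -, 511, 472, -, -]

10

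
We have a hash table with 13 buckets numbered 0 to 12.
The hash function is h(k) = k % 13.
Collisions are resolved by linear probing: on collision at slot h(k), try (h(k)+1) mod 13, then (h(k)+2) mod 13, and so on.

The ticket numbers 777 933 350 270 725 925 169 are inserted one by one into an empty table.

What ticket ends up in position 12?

350

777 hashes to 10; slot 10 is free => place at 10.
933 hashes to 10; 10 taken => place at 11.
350 hashes to 12; slot 12 is free => place at 12.
270 hashes to 10; 10,11,12 taken => place at 0.
725 hashes to 10; 10,11,12,0 taken => place at 1.
925 hashes to 2; slot 2 is free => place at 2.
169 hashes to 0; 0,1,2 taken => place at 3.
Table: [270, 725, 925, 169, ., ., ., ., ., ., 777, 933, 350]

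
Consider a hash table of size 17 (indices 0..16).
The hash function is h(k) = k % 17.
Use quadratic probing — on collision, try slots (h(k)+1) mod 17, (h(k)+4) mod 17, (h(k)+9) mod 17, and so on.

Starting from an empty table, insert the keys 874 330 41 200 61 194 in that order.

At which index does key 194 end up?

16

Insert 874: h=7, slot 7 empty => index 7.
Insert 330: h=7, slot 7 occupied => index 8.
Insert 41: h=7, slots 7,8 occupied => index 11.
Insert 200: h=13, slot 13 empty => index 13.
Insert 61: h=10, slot 10 empty => index 10.
Insert 194: h=7, slots 7,8,11 occupied => index 16.
Table: [., ., ., ., ., ., ., 874, 330, ., 61, 41, ., 200, ., ., 194]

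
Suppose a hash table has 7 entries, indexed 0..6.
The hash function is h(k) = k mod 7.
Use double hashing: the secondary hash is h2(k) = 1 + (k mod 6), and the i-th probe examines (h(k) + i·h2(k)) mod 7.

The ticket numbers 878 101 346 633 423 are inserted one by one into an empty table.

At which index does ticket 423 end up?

Insert 878: h=3, slot 3 empty → index 3.
Insert 101: h=3, h2=6, slot 3 occupied → index 2.
Insert 346: h=3, h2=5, slot 3 occupied → index 1.
Insert 633: h=3, h2=4, slot 3 occupied → index 0.
Insert 423: h=3, h2=4, slots 3,0 occupied → index 4.
Table: [633, 346, 101, 878, 423, _, _]

4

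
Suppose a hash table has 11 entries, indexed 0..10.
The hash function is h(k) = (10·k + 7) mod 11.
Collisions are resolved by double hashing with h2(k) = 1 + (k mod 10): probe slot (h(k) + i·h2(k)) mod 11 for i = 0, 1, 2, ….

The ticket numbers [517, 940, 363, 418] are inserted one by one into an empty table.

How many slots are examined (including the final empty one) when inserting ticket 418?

517 hashes to 7; slot 7 is free → place at 7.
940 hashes to 2; slot 2 is free → place at 2.
363 hashes to 7, h2=4; 7 taken → place at 0.
418 hashes to 7, h2=9; 7 taken → place at 5.
Table: [363, —, 940, —, —, 418, —, 517, —, —, —]

2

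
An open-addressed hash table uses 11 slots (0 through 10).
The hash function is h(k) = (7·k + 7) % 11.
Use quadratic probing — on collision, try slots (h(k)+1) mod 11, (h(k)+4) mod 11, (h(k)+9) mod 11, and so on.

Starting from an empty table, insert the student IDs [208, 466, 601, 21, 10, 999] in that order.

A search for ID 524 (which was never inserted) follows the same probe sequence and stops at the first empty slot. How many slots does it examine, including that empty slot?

4

208 hashes to 0; slot 0 is free -> place at 0.
466 hashes to 2; slot 2 is free -> place at 2.
601 hashes to 1; slot 1 is free -> place at 1.
21 hashes to 0; 0,1 taken -> place at 4.
10 hashes to 0; 0,1,4 taken -> place at 9.
999 hashes to 4; 4 taken -> place at 5.
Table: [208, 601, 466, —, 21, 999, —, —, —, 10, —]
Lookup 524: h=1, probe 1,2,5,10 → slot 10 empty, not found.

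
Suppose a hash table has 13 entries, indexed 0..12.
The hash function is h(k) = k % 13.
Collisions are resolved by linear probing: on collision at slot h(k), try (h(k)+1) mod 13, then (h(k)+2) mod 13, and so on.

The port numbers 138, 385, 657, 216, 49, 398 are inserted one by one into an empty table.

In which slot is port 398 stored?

Insert 138: h=8, slot 8 empty -> index 8.
Insert 385: h=8, slot 8 occupied -> index 9.
Insert 657: h=7, slot 7 empty -> index 7.
Insert 216: h=8, slots 8,9 occupied -> index 10.
Insert 49: h=10, slot 10 occupied -> index 11.
Insert 398: h=8, slots 8,9,10,11 occupied -> index 12.
Table: [_, _, _, _, _, _, _, 657, 138, 385, 216, 49, 398]

12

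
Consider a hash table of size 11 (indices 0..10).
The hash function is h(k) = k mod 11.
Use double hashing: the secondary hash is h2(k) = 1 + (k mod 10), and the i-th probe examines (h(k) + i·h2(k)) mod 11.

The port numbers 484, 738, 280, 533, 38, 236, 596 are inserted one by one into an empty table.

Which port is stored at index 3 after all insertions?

38

484 hashes to 0; slot 0 is free → place at 0.
738 hashes to 1; slot 1 is free → place at 1.
280 hashes to 5; slot 5 is free → place at 5.
533 hashes to 5, h2=4; 5 taken → place at 9.
38 hashes to 5, h2=9; 5 taken → place at 3.
236 hashes to 5, h2=7; 5,1 taken → place at 8.
596 hashes to 2; slot 2 is free → place at 2.
Table: [484, 738, 596, 38, -, 280, -, -, 236, 533, -]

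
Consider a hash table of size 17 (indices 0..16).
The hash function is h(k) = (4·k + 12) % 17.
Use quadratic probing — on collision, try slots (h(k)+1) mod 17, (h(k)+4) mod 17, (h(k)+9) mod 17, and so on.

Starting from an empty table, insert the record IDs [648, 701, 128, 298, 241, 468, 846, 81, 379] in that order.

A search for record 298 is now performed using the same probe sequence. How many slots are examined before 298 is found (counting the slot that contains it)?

2

648: h=3 -> slot 3
701: h=11 -> slot 11
128: h=14 -> slot 14
298: h=14, probe 14,15 -> slot 15
241: h=7 -> slot 7
468: h=14, probe 14,15,1 -> slot 1
846: h=13 -> slot 13
81: h=13, probe 13,14,0 -> slot 0
379: h=15, probe 15,16 -> slot 16
Table: [81, 468, _, 648, _, _, _, 241, _, _, _, 701, _, 846, 128, 298, 379]
Lookup 298: h=14, probe 14,15 → found at 15.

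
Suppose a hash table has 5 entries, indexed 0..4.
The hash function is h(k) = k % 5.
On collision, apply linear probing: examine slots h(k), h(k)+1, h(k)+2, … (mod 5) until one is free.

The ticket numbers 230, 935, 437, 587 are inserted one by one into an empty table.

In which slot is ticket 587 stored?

3

230 hashes to 0; slot 0 is free => place at 0.
935 hashes to 0; 0 taken => place at 1.
437 hashes to 2; slot 2 is free => place at 2.
587 hashes to 2; 2 taken => place at 3.
Table: [230, 935, 437, 587, —]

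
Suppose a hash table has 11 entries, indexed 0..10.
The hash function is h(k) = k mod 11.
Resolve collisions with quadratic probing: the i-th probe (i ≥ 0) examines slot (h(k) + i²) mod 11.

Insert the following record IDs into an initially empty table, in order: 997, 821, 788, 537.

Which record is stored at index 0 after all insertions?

788

997: h=7 → slot 7
821: h=7, probe 7,8 → slot 8
788: h=7, probe 7,8,0 → slot 0
537: h=9 → slot 9
Table: [788, ., ., ., ., ., ., 997, 821, 537, .]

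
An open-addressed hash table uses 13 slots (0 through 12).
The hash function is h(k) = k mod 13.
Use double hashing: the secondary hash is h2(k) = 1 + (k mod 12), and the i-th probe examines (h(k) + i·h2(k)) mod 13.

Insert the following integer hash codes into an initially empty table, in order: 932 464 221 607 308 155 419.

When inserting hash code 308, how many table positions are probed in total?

3

Insert 932: h=9, slot 9 empty → index 9.
Insert 464: h=9, h2=9, slot 9 occupied → index 5.
Insert 221: h=0, slot 0 empty → index 0.
Insert 607: h=9, h2=8, slot 9 occupied → index 4.
Insert 308: h=9, h2=9, slots 9,5 occupied → index 1.
Insert 155: h=12, slot 12 empty → index 12.
Insert 419: h=3, slot 3 empty → index 3.
Table: [221, 308, ∅, 419, 607, 464, ∅, ∅, ∅, 932, ∅, ∅, 155]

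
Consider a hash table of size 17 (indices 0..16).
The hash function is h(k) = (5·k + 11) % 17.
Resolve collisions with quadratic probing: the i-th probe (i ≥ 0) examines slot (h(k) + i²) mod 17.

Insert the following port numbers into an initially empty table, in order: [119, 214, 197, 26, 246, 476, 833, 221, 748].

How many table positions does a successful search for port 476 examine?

119: h=11 → slot 11
214: h=10 → slot 10
197: h=10, probe 10,11,14 → slot 14
26: h=5 → slot 5
246: h=0 → slot 0
476: h=11, probe 11,12 → slot 12
833: h=11, probe 11,12,15 → slot 15
221: h=11, probe 11,12,15,3 → slot 3
748: h=11, probe 11,12,15,3,10,2 → slot 2
Table: [246, -, 748, 221, -, 26, -, -, -, -, 214, 119, 476, -, 197, 833, -]
Lookup 476: h=11, probe 11,12 → found at 12.

2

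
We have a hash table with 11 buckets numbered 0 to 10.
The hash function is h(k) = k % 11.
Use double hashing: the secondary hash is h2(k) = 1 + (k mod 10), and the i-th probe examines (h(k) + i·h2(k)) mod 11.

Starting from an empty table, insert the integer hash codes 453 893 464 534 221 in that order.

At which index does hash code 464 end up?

453: h=2 → slot 2
893: h=2, h2=4, probe 2,6 → slot 6
464: h=2, h2=5, probe 2,7 → slot 7
534: h=6, h2=5, probe 6,0 → slot 0
221: h=1 → slot 1
Table: [534, 221, 453, —, —, —, 893, 464, —, —, —]

7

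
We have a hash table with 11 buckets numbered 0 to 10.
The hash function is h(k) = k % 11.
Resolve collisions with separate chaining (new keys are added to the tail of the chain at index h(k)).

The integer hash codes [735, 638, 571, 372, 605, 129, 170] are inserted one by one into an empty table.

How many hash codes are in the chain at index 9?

Insert 735: h=9, bucket 9 empty -> new chain.
Insert 638: h=0, bucket 0 empty -> new chain.
Insert 571: h=10, bucket 10 empty -> new chain.
Insert 372: h=9, bucket 9 nonempty -> append to chain.
Insert 605: h=0, bucket 0 nonempty -> append to chain.
Insert 129: h=8, bucket 8 empty -> new chain.
Insert 170: h=5, bucket 5 empty -> new chain.
Final buckets:
0: 638 -> 605
1: ∅
2: ∅
3: ∅
4: ∅
5: 170
6: ∅
7: ∅
8: 129
9: 735 -> 372
10: 571

2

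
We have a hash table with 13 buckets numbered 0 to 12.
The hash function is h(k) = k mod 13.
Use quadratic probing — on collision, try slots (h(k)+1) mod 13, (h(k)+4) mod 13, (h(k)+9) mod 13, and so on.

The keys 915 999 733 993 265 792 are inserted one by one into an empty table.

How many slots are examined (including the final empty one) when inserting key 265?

915: h=5 -> slot 5
999: h=11 -> slot 11
733: h=5, probe 5,6 -> slot 6
993: h=5, probe 5,6,9 -> slot 9
265: h=5, probe 5,6,9,1 -> slot 1
792: h=12 -> slot 12
Table: [-, 265, -, -, -, 915, 733, -, -, 993, -, 999, 792]

4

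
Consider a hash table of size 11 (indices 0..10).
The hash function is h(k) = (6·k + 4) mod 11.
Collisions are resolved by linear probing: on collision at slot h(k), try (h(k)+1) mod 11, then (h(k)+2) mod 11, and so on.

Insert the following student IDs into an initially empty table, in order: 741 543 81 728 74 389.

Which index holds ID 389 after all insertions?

10

741 hashes to 6; slot 6 is free => place at 6.
543 hashes to 6; 6 taken => place at 7.
81 hashes to 6; 6,7 taken => place at 8.
728 hashes to 5; slot 5 is free => place at 5.
74 hashes to 8; 8 taken => place at 9.
389 hashes to 6; 6,7,8,9 taken => place at 10.
Table: [., ., ., ., ., 728, 741, 543, 81, 74, 389]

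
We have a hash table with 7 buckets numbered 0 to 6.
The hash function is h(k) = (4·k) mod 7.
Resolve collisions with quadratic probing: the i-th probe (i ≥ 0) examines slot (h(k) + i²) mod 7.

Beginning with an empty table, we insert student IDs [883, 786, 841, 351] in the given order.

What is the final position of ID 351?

Insert 883: h=4, slot 4 empty → index 4.
Insert 786: h=1, slot 1 empty → index 1.
Insert 841: h=4, slot 4 occupied → index 5.
Insert 351: h=4, slots 4,5,1 occupied → index 6.
Table: [—, 786, —, —, 883, 841, 351]

6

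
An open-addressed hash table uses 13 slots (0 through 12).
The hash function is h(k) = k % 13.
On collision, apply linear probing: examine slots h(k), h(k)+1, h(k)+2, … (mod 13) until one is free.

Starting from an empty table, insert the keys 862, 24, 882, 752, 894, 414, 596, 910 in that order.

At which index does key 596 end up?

2

Insert 862: h=4, slot 4 empty => index 4.
Insert 24: h=11, slot 11 empty => index 11.
Insert 882: h=11, slot 11 occupied => index 12.
Insert 752: h=11, slots 11,12 occupied => index 0.
Insert 894: h=10, slot 10 empty => index 10.
Insert 414: h=11, slots 11,12,0 occupied => index 1.
Insert 596: h=11, slots 11,12,0,1 occupied => index 2.
Insert 910: h=0, slots 0,1,2 occupied => index 3.
Table: [752, 414, 596, 910, 862, _, _, _, _, _, 894, 24, 882]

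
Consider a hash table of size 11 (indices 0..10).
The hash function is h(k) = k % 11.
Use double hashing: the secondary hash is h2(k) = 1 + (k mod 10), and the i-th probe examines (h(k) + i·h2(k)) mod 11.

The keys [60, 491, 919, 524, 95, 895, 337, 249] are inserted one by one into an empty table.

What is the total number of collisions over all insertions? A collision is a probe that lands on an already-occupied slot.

9

Insert 60: h=5, slot 5 empty -> index 5.
Insert 491: h=7, slot 7 empty -> index 7.
Insert 919: h=6, slot 6 empty -> index 6.
Insert 524: h=7, h2=5, slot 7 occupied -> index 1.
Insert 95: h=7, h2=6, slot 7 occupied -> index 2.
Insert 895: h=4, slot 4 empty -> index 4.
Insert 337: h=7, h2=8, slots 7,4,1 occupied -> index 9.
Insert 249: h=7, h2=10, slots 7,6,5,4 occupied -> index 3.
Table: [-, 524, 95, 249, 895, 60, 919, 491, -, 337, -]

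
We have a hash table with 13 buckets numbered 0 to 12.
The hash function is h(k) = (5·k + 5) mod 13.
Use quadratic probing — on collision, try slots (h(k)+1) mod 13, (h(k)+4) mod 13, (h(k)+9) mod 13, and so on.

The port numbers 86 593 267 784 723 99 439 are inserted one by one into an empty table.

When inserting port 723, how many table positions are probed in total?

3

Insert 86: h=6, slot 6 empty => index 6.
Insert 593: h=6, slot 6 occupied => index 7.
Insert 267: h=1, slot 1 empty => index 1.
Insert 784: h=12, slot 12 empty => index 12.
Insert 723: h=6, slots 6,7 occupied => index 10.
Insert 99: h=6, slots 6,7,10 occupied => index 2.
Insert 439: h=3, slot 3 empty => index 3.
Table: [∅, 267, 99, 439, ∅, ∅, 86, 593, ∅, ∅, 723, ∅, 784]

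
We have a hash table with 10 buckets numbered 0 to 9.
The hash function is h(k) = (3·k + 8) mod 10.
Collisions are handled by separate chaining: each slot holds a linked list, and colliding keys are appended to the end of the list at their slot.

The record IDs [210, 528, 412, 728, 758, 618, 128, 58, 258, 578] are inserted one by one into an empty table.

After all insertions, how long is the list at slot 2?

210 → bucket 8
528 → bucket 2
412 → bucket 4
728 → bucket 2 (collision)
758 → bucket 2 (collision)
618 → bucket 2 (collision)
128 → bucket 2 (collision)
58 → bucket 2 (collision)
258 → bucket 2 (collision)
578 → bucket 2 (collision)
Final buckets:
0: .
1: .
2: 528 -> 728 -> 758 -> 618 -> 128 -> 58 -> 258 -> 578
3: .
4: 412
5: .
6: .
7: .
8: 210
9: .

8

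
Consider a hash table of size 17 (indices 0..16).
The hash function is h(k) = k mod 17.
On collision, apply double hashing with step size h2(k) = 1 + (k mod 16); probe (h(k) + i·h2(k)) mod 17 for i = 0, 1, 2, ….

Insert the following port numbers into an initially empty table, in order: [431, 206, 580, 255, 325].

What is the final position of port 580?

7

431: h=6 -> slot 6
206: h=2 -> slot 2
580: h=2, h2=5, probe 2,7 -> slot 7
255: h=0 -> slot 0
325: h=2, h2=6, probe 2,8 -> slot 8
Table: [255, -, 206, -, -, -, 431, 580, 325, -, -, -, -, -, -, -, -]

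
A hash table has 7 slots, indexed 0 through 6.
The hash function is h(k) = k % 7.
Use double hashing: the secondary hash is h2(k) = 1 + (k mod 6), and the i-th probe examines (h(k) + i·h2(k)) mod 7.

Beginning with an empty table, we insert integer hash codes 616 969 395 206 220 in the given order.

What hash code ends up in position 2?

395

616 hashes to 0; slot 0 is free => place at 0.
969 hashes to 3; slot 3 is free => place at 3.
395 hashes to 3, h2=6; 3 taken => place at 2.
206 hashes to 3, h2=3; 3 taken => place at 6.
220 hashes to 3, h2=5; 3 taken => place at 1.
Table: [616, 220, 395, 969, _, _, 206]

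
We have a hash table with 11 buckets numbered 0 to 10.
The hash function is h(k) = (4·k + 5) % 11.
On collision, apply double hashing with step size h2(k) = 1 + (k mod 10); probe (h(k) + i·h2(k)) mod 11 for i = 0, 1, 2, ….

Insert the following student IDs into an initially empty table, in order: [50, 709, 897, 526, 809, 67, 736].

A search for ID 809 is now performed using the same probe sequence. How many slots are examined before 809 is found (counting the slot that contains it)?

2

50: h=7 → slot 7
709: h=3 → slot 3
897: h=7, h2=8, probe 7,4 → slot 4
526: h=8 → slot 8
809: h=7, h2=10, probe 7,6 → slot 6
67: h=9 → slot 9
736: h=1 → slot 1
Table: [—, 736, —, 709, 897, —, 809, 50, 526, 67, —]
Lookup 809: h=7, h2=10, probe 7,6 → found at 6.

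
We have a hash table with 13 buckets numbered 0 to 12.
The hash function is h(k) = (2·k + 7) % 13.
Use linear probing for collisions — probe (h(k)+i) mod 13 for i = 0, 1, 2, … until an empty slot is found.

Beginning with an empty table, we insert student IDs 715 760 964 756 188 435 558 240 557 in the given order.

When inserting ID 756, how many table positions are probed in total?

2

Insert 715: h=7, slot 7 empty → index 7.
Insert 760: h=6, slot 6 empty → index 6.
Insert 964: h=11, slot 11 empty → index 11.
Insert 756: h=11, slot 11 occupied → index 12.
Insert 188: h=6, slots 6,7 occupied → index 8.
Insert 435: h=6, slots 6,7,8 occupied → index 9.
Insert 558: h=5, slot 5 empty → index 5.
Insert 240: h=6, slots 6,7,8,9 occupied → index 10.
Insert 557: h=3, slot 3 empty → index 3.
Table: [—, —, —, 557, —, 558, 760, 715, 188, 435, 240, 964, 756]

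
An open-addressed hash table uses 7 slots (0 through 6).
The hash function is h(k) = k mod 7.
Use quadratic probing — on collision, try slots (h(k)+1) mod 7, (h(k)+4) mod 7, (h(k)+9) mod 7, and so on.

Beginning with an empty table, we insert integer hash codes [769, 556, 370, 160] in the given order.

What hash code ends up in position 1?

769: h=6 → slot 6
556: h=3 → slot 3
370: h=6, probe 6,0 → slot 0
160: h=6, probe 6,0,3,1 → slot 1
Table: [370, 160, _, 556, _, _, 769]

160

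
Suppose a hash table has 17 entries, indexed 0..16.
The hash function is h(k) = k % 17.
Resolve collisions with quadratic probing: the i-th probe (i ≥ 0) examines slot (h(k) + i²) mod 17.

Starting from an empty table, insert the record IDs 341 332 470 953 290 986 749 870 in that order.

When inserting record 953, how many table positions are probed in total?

341 hashes to 1; slot 1 is free -> place at 1.
332 hashes to 9; slot 9 is free -> place at 9.
470 hashes to 11; slot 11 is free -> place at 11.
953 hashes to 1; 1 taken -> place at 2.
290 hashes to 1; 1,2 taken -> place at 5.
986 hashes to 0; slot 0 is free -> place at 0.
749 hashes to 1; 1,2,5 taken -> place at 10.
870 hashes to 3; slot 3 is free -> place at 3.
Table: [986, 341, 953, 870, —, 290, —, —, —, 332, 749, 470, —, —, —, —, —]

2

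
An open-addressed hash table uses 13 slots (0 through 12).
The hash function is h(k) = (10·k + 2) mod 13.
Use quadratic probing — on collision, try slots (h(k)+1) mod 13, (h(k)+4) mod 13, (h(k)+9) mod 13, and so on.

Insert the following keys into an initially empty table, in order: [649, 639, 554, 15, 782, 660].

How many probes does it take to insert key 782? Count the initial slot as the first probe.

Insert 649: h=5, slot 5 empty => index 5.
Insert 639: h=9, slot 9 empty => index 9.
Insert 554: h=4, slot 4 empty => index 4.
Insert 15: h=9, slot 9 occupied => index 10.
Insert 782: h=9, slots 9,10 occupied => index 0.
Insert 660: h=11, slot 11 empty => index 11.
Table: [782, -, -, -, 554, 649, -, -, -, 639, 15, 660, -]

3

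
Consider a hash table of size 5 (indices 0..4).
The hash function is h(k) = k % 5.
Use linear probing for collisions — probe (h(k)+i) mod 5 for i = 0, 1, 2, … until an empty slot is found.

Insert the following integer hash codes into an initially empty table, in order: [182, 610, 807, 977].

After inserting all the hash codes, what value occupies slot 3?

182: h=2 -> slot 2
610: h=0 -> slot 0
807: h=2, probe 2,3 -> slot 3
977: h=2, probe 2,3,4 -> slot 4
Table: [610, _, 182, 807, 977]

807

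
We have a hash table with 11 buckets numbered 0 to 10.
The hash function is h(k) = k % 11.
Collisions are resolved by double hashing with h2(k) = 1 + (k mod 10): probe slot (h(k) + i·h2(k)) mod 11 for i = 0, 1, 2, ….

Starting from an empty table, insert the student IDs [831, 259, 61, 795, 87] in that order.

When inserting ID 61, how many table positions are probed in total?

2

831: h=6 => slot 6
259: h=6, h2=10, probe 6,5 => slot 5
61: h=6, h2=2, probe 6,8 => slot 8
795: h=3 => slot 3
87: h=10 => slot 10
Table: [∅, ∅, ∅, 795, ∅, 259, 831, ∅, 61, ∅, 87]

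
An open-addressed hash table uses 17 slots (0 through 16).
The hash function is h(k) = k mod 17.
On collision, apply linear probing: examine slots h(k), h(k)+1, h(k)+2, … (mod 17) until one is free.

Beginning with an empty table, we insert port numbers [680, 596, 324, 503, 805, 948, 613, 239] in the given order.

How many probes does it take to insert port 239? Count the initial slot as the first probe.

680 hashes to 0; slot 0 is free → place at 0.
596 hashes to 1; slot 1 is free → place at 1.
324 hashes to 1; 1 taken → place at 2.
503 hashes to 10; slot 10 is free → place at 10.
805 hashes to 6; slot 6 is free → place at 6.
948 hashes to 13; slot 13 is free → place at 13.
613 hashes to 1; 1,2 taken → place at 3.
239 hashes to 1; 1,2,3 taken → place at 4.
Table: [680, 596, 324, 613, 239, ., 805, ., ., ., 503, ., ., 948, ., ., .]

4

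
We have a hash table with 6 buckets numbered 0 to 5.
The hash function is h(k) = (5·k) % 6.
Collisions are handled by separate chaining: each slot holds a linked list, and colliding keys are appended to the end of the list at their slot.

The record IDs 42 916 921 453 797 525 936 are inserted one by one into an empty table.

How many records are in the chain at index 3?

3

42 → bucket 0
916 → bucket 2
921 → bucket 3
453 → bucket 3 (collision)
797 → bucket 1
525 → bucket 3 (collision)
936 → bucket 0 (collision)
Final buckets:
0: 42 -> 936
1: 797
2: 916
3: 921 -> 453 -> 525
4: -
5: -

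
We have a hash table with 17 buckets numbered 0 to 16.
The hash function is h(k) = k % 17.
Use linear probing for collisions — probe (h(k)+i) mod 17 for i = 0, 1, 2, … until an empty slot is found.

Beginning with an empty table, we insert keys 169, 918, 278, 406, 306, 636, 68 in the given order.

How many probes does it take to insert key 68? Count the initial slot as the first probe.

Insert 169: h=16, slot 16 empty → index 16.
Insert 918: h=0, slot 0 empty → index 0.
Insert 278: h=6, slot 6 empty → index 6.
Insert 406: h=15, slot 15 empty → index 15.
Insert 306: h=0, slot 0 occupied → index 1.
Insert 636: h=7, slot 7 empty → index 7.
Insert 68: h=0, slots 0,1 occupied → index 2.
Table: [918, 306, 68, ., ., ., 278, 636, ., ., ., ., ., ., ., 406, 169]

3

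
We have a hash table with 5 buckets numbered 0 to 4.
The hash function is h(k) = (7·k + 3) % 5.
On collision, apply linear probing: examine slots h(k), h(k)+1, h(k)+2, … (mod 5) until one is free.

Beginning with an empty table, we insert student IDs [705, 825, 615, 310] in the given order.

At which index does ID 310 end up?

705: h=3 → slot 3
825: h=3, probe 3,4 → slot 4
615: h=3, probe 3,4,0 → slot 0
310: h=3, probe 3,4,0,1 → slot 1
Table: [615, 310, ., 705, 825]

1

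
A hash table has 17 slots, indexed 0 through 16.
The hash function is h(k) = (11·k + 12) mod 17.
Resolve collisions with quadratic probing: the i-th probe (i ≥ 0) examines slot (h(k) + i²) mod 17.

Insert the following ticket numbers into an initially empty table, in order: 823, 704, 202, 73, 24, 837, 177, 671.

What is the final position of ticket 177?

823 hashes to 4; slot 4 is free -> place at 4.
704 hashes to 4; 4 taken -> place at 5.
202 hashes to 7; slot 7 is free -> place at 7.
73 hashes to 16; slot 16 is free -> place at 16.
24 hashes to 4; 4,5 taken -> place at 8.
837 hashes to 5; 5 taken -> place at 6.
177 hashes to 4; 4,5,8 taken -> place at 13.
671 hashes to 15; slot 15 is free -> place at 15.
Table: [_, _, _, _, 823, 704, 837, 202, 24, _, _, _, _, 177, _, 671, 73]

13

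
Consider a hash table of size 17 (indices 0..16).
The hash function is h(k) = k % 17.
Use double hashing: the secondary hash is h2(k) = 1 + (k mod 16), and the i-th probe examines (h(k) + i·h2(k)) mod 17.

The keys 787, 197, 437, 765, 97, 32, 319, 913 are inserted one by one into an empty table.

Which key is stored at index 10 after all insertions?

Insert 787: h=5, slot 5 empty -> index 5.
Insert 197: h=10, slot 10 empty -> index 10.
Insert 437: h=12, slot 12 empty -> index 12.
Insert 765: h=0, slot 0 empty -> index 0.
Insert 97: h=12, h2=2, slot 12 occupied -> index 14.
Insert 32: h=15, slot 15 empty -> index 15.
Insert 319: h=13, slot 13 empty -> index 13.
Insert 913: h=12, h2=2, slots 12,14 occupied -> index 16.
Table: [765, —, —, —, —, 787, —, —, —, —, 197, —, 437, 319, 97, 32, 913]

197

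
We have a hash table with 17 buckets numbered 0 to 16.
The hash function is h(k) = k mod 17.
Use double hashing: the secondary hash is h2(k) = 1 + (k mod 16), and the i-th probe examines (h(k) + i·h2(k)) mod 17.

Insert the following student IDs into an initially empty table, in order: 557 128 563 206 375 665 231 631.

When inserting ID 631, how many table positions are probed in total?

Insert 557: h=13, slot 13 empty -> index 13.
Insert 128: h=9, slot 9 empty -> index 9.
Insert 563: h=2, slot 2 empty -> index 2.
Insert 206: h=2, h2=15, slot 2 occupied -> index 0.
Insert 375: h=1, slot 1 empty -> index 1.
Insert 665: h=2, h2=10, slot 2 occupied -> index 12.
Insert 231: h=10, slot 10 empty -> index 10.
Insert 631: h=2, h2=8, slots 2,10,1,9,0 occupied -> index 8.
Table: [206, 375, 563, ., ., ., ., ., 631, 128, 231, ., 665, 557, ., ., .]

6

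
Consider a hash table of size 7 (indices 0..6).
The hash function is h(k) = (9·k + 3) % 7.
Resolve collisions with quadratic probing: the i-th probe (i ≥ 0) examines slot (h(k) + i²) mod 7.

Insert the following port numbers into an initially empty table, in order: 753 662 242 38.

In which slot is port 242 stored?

753 hashes to 4; slot 4 is free → place at 4.
662 hashes to 4; 4 taken → place at 5.
242 hashes to 4; 4,5 taken → place at 1.
38 hashes to 2; slot 2 is free → place at 2.
Table: [∅, 242, 38, ∅, 753, 662, ∅]

1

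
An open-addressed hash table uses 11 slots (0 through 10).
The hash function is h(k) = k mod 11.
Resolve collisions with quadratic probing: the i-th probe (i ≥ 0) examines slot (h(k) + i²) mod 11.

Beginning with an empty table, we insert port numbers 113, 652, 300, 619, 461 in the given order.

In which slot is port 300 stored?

113: h=3 => slot 3
652: h=3, probe 3,4 => slot 4
300: h=3, probe 3,4,7 => slot 7
619: h=3, probe 3,4,7,1 => slot 1
461: h=10 => slot 10
Table: [_, 619, _, 113, 652, _, _, 300, _, _, 461]

7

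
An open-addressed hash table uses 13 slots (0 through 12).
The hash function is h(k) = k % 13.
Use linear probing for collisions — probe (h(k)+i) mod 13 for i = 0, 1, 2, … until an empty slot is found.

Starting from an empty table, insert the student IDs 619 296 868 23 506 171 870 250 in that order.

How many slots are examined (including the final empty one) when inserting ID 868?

619 hashes to 8; slot 8 is free → place at 8.
296 hashes to 10; slot 10 is free → place at 10.
868 hashes to 10; 10 taken → place at 11.
23 hashes to 10; 10,11 taken → place at 12.
506 hashes to 12; 12 taken → place at 0.
171 hashes to 2; slot 2 is free → place at 2.
870 hashes to 12; 12,0 taken → place at 1.
250 hashes to 3; slot 3 is free → place at 3.
Table: [506, 870, 171, 250, —, —, —, —, 619, —, 296, 868, 23]

2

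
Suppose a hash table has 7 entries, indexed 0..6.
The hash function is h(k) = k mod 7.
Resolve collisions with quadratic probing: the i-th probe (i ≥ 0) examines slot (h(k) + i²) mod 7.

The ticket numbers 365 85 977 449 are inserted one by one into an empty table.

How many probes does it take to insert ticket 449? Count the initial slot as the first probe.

365: h=1 -> slot 1
85: h=1, probe 1,2 -> slot 2
977: h=4 -> slot 4
449: h=1, probe 1,2,5 -> slot 5
Table: [—, 365, 85, —, 977, 449, —]

3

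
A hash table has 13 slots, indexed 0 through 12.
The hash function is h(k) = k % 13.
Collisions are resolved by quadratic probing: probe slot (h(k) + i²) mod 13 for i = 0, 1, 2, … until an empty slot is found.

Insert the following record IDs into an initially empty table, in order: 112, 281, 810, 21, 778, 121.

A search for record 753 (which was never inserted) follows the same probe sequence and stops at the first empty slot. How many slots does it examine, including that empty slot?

2

112: h=8 → slot 8
281: h=8, probe 8,9 → slot 9
810: h=4 → slot 4
21: h=8, probe 8,9,12 → slot 12
778: h=11 → slot 11
121: h=4, probe 4,5 → slot 5
Table: [., ., ., ., 810, 121, ., ., 112, 281, ., 778, 21]
Lookup 753: h=12, probe 12,0 → slot 0 empty, not found.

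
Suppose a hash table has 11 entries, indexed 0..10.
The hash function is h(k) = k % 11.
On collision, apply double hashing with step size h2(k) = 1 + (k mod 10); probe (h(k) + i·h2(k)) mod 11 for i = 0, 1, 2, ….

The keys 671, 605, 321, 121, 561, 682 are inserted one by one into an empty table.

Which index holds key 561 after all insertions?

671: h=0 → slot 0
605: h=0, h2=6, probe 0,6 → slot 6
321: h=2 → slot 2
121: h=0, h2=2, probe 0,2,4 → slot 4
561: h=0, h2=2, probe 0,2,4,6,8 → slot 8
682: h=0, h2=3, probe 0,3 → slot 3
Table: [671, ., 321, 682, 121, ., 605, ., 561, ., .]

8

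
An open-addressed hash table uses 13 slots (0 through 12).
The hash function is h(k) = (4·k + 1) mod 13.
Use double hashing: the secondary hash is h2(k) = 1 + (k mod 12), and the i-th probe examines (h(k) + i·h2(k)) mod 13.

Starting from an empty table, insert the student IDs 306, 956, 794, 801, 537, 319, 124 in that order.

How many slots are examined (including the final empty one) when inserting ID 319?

306: h=3 → slot 3
956: h=3, h2=9, probe 3,12 → slot 12
794: h=5 → slot 5
801: h=7 → slot 7
537: h=4 → slot 4
319: h=3, h2=8, probe 3,11 → slot 11
124: h=3, h2=5, probe 3,8 → slot 8
Table: [∅, ∅, ∅, 306, 537, 794, ∅, 801, 124, ∅, ∅, 319, 956]

2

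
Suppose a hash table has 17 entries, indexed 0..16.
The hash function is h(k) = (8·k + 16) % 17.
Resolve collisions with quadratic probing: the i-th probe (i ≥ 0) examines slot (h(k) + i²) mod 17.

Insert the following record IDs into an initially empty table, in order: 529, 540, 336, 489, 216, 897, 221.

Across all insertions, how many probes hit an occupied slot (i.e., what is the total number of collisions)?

529 hashes to 15; slot 15 is free -> place at 15.
540 hashes to 1; slot 1 is free -> place at 1.
336 hashes to 1; 1 taken -> place at 2.
489 hashes to 1; 1,2 taken -> place at 5.
216 hashes to 10; slot 10 is free -> place at 10.
897 hashes to 1; 1,2,5,10 taken -> place at 0.
221 hashes to 16; slot 16 is free -> place at 16.
Table: [897, 540, 336, ∅, ∅, 489, ∅, ∅, ∅, ∅, 216, ∅, ∅, ∅, ∅, 529, 221]

7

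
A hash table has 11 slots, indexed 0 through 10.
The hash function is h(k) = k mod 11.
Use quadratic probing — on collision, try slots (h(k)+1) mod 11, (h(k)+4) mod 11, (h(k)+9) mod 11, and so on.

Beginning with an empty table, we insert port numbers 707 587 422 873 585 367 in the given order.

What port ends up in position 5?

707 hashes to 3; slot 3 is free → place at 3.
587 hashes to 4; slot 4 is free → place at 4.
422 hashes to 4; 4 taken → place at 5.
873 hashes to 4; 4,5 taken → place at 8.
585 hashes to 2; slot 2 is free → place at 2.
367 hashes to 4; 4,5,8,2 taken → place at 9.
Table: [., ., 585, 707, 587, 422, ., ., 873, 367, .]

422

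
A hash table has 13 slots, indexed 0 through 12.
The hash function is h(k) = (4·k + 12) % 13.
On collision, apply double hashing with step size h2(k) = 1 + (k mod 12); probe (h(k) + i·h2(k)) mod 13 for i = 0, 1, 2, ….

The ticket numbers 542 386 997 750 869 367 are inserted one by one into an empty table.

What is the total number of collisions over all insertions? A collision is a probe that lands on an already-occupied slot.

Insert 542: h=9, slot 9 empty → index 9.
Insert 386: h=9, h2=3, slot 9 occupied → index 12.
Insert 997: h=9, h2=2, slot 9 occupied → index 11.
Insert 750: h=9, h2=7, slot 9 occupied → index 3.
Insert 869: h=4, slot 4 empty → index 4.
Insert 367: h=11, h2=8, slot 11 occupied → index 6.
Table: [_, _, _, 750, 869, _, 367, _, _, 542, _, 997, 386]

4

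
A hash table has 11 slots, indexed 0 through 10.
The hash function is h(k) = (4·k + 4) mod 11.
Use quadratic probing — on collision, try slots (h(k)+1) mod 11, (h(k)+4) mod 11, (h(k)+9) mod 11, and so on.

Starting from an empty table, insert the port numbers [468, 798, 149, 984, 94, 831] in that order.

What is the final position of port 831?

Insert 468: h=6, slot 6 empty → index 6.
Insert 798: h=6, slot 6 occupied → index 7.
Insert 149: h=6, slots 6,7 occupied → index 10.
Insert 984: h=2, slot 2 empty → index 2.
Insert 94: h=6, slots 6,7,10 occupied → index 4.
Insert 831: h=6, slots 6,7,10,4 occupied → index 0.
Table: [831, —, 984, —, 94, —, 468, 798, —, —, 149]

0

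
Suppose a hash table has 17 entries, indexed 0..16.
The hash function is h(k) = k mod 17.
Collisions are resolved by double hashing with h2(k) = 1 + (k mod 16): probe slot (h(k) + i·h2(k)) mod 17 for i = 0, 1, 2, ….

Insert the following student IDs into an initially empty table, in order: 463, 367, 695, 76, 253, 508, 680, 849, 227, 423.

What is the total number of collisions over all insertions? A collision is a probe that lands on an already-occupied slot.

463: h=4 → slot 4
367: h=10 → slot 10
695: h=15 → slot 15
76: h=8 → slot 8
253: h=15, h2=14, probe 15,12 → slot 12
508: h=15, h2=13, probe 15,11 → slot 11
680: h=0 → slot 0
849: h=16 → slot 16
227: h=6 → slot 6
423: h=15, h2=8, probe 15,6,14 → slot 14
Table: [680, -, -, -, 463, -, 227, -, 76, -, 367, 508, 253, -, 423, 695, 849]

4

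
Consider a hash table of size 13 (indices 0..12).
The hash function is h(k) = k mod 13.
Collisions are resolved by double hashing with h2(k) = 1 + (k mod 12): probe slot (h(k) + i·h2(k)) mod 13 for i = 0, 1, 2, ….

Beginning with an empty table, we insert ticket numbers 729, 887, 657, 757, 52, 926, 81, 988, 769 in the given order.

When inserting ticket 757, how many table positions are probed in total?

729 hashes to 1; slot 1 is free → place at 1.
887 hashes to 3; slot 3 is free → place at 3.
657 hashes to 7; slot 7 is free → place at 7.
757 hashes to 3, h2=2; 3 taken → place at 5.
52 hashes to 0; slot 0 is free → place at 0.
926 hashes to 3, h2=3; 3 taken → place at 6.
81 hashes to 3, h2=10; 3,0 taken → place at 10.
988 hashes to 0, h2=5; 0,5,10 taken → place at 2.
769 hashes to 2, h2=2; 2 taken → place at 4.
Table: [52, 729, 988, 887, 769, 757, 926, 657, ., ., 81, ., .]

2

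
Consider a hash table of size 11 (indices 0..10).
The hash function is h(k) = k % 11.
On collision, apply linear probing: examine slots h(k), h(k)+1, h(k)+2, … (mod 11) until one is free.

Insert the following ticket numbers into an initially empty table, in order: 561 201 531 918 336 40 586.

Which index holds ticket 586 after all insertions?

561 hashes to 0; slot 0 is free -> place at 0.
201 hashes to 3; slot 3 is free -> place at 3.
531 hashes to 3; 3 taken -> place at 4.
918 hashes to 5; slot 5 is free -> place at 5.
336 hashes to 6; slot 6 is free -> place at 6.
40 hashes to 7; slot 7 is free -> place at 7.
586 hashes to 3; 3,4,5,6,7 taken -> place at 8.
Table: [561, —, —, 201, 531, 918, 336, 40, 586, —, —]

8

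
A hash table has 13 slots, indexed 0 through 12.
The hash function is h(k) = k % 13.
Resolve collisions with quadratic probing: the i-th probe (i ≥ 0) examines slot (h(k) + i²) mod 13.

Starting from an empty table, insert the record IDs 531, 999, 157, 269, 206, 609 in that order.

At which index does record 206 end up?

2

Insert 531: h=11, slot 11 empty => index 11.
Insert 999: h=11, slot 11 occupied => index 12.
Insert 157: h=1, slot 1 empty => index 1.
Insert 269: h=9, slot 9 empty => index 9.
Insert 206: h=11, slots 11,12 occupied => index 2.
Insert 609: h=11, slots 11,12,2 occupied => index 7.
Table: [-, 157, 206, -, -, -, -, 609, -, 269, -, 531, 999]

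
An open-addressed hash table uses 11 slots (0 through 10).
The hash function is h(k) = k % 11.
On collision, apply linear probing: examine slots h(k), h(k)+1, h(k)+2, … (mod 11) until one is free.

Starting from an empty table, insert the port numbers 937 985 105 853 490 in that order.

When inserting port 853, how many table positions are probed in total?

937: h=2 => slot 2
985: h=6 => slot 6
105: h=6, probe 6,7 => slot 7
853: h=6, probe 6,7,8 => slot 8
490: h=6, probe 6,7,8,9 => slot 9
Table: [_, _, 937, _, _, _, 985, 105, 853, 490, _]

3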